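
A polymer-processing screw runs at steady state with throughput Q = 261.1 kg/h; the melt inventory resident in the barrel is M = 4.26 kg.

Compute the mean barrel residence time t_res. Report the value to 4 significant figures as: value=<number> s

value=58.74 s

Q_s = Q / 3600 = 261.1 / 3600 = 0.0725278 kg/s
t_res = M / Q_s = 4.26 ÷ 0.0725278 = 58.7361 s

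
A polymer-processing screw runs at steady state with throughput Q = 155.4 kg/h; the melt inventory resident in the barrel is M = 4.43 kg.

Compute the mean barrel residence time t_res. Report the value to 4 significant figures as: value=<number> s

value=102.6 s

Q_s = Q / 3600 = 155.4 / 3600 = 0.0431667 kg/s
Mean residence time: t_res = M/Q_s = 4.43 kg / 0.0431667 kg/s = 102.625 s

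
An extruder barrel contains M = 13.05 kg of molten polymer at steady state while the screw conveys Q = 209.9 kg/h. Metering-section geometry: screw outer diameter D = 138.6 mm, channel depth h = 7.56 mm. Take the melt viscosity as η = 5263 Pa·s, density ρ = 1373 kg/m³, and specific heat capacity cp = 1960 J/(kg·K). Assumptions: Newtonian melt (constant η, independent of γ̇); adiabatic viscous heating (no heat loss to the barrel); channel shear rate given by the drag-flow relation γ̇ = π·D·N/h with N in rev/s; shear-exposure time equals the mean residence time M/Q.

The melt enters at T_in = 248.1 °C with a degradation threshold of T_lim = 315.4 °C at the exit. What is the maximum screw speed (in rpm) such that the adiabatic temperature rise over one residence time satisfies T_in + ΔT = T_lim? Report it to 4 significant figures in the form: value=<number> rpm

value=12.92 rpm

Q_s = Q / 3600 = 209.9 / 3600 = 0.0583056 kg/s
t_res = M / Q_s = 13.05 ÷ 0.0583056 = 223.821 s
D = 138.6 mm = 0.1386 m;  h = 7.56 mm = 0.00756 m
Allowable rise: ΔT_a = T_lim − T_in = 315.4 − 248.1 = 67.3 K
γ̇_max² = ΔT_a·ρ·cp/(η·t_res) = 67.3·1373·1960/(5263·223.821) = 153.747 s⁻²
Take the square root: γ̇_max = √(153.747) = 12.3995 s⁻¹
N_max = γ̇_max·h / (π·D) = 12.3995 · 0.00756 / (π · 0.1386) = 0.215284 rev/s = 12.9171 rpm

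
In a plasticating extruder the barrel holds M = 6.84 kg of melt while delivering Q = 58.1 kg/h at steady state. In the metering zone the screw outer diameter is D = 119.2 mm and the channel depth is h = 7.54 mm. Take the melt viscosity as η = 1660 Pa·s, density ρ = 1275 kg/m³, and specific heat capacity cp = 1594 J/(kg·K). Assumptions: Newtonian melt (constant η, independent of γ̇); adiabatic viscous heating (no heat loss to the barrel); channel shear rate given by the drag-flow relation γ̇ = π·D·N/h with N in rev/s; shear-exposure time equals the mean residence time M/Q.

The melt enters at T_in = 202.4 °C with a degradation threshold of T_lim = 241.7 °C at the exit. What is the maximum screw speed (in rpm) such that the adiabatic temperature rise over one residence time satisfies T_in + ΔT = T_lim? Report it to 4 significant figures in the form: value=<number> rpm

Q_s = Q / 3600 = 58.1 / 3600 = 0.0161389 kg/s
t_res = M / Q_s = 6.84 ÷ 0.0161389 = 423.821 s
Convert to metres: D = 0.1192 m, h = 0.00754 m
ΔT_a = T_lim − T_in = 241.7 °C − 202.4 °C = 39.3 K
γ̇_max² = ΔT_a·ρ·cp / (η·t_res) = [39.3 × 1275 × 1594] / [1660 × 423.821] = 113.527 s⁻²
Take the square root: γ̇_max = √(113.527) = 10.6549 s⁻¹
N_max = γ̇_max h / (πD) = 10.6549·0.00754/(π·0.1192) = 0.214534 rev/s → ×60 = 12.872 rpm

value=12.87 rpm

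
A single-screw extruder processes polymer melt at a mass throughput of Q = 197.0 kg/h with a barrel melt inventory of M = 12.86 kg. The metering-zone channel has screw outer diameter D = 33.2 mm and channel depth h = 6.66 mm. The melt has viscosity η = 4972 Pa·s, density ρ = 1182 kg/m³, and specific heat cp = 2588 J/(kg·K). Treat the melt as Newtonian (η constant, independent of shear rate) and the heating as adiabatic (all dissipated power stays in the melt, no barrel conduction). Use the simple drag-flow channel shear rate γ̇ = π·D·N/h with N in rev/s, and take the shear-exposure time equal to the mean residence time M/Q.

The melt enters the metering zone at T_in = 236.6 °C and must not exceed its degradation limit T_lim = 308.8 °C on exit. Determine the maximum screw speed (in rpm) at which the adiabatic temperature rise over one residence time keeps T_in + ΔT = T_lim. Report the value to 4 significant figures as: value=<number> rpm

Q_s = Q / 3600 = 197.0 / 3600 = 0.0547222 kg/s
Mean residence time: t_res = M/Q_s = 12.86 kg / 0.0547222 kg/s = 235.005 s
D = 33.2 mm = 0.0332 m;  h = 6.66 mm = 0.00666 m
ΔT_a = T_lim − T_in = 308.8 − 236.6 = 72.2 K
γ̇_max² = ΔT_a·ρ·cp/(η·t_res) = 72.2·1182·2588/(4972·235.005) = 189.021 s⁻²
Take the square root: γ̇_max = √(189.021) = 13.7485 s⁻¹
Solve γ̇ = πDN/h for N: N_max = γ̇_max·h/(π·D) = 13.7485 × 0.00666 / (π × 0.0332) = 0.877893 rev/s = 52.6736 rpm

value=52.67 rpm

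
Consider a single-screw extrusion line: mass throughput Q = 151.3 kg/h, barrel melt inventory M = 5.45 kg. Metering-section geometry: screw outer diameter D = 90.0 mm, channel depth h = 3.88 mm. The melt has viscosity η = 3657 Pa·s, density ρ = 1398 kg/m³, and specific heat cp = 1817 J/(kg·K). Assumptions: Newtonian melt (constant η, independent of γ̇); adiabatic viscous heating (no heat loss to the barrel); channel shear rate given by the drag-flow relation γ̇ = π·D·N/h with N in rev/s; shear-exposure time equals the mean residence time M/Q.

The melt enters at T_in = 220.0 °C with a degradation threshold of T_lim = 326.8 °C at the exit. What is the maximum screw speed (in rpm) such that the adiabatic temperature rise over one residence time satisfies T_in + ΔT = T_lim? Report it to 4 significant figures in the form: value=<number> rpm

Convert throughput: Q = 151.3 kg/h = 151.3/3600 = 0.0420278 kg/s
t_res = M / Q_s = 5.45 / 0.0420278 = 129.676 s
Geometry in SI: D = 90.0 mm → 0.09 m, h = 3.88 mm → 0.00388 m
ΔT_a = T_lim − T_in = 326.8 °C − 220.0 °C = 106.8 K
Invert ΔT = ηγ̇²t_res/(ρcp) for γ̇: γ̇_max² = ΔT_a ρ cp / (η t_res) = 106.8·1398·1817 / (3657·129.676) = 572.069 s⁻²
Take the square root: γ̇_max = √(572.069) = 23.918 s⁻¹
Solve γ̇ = πDN/h for N: N_max = γ̇_max·h/(π·D) = 23.918 × 0.00388 / (π × 0.09) = 0.328219 rev/s = 19.6931 rpm

value=19.69 rpm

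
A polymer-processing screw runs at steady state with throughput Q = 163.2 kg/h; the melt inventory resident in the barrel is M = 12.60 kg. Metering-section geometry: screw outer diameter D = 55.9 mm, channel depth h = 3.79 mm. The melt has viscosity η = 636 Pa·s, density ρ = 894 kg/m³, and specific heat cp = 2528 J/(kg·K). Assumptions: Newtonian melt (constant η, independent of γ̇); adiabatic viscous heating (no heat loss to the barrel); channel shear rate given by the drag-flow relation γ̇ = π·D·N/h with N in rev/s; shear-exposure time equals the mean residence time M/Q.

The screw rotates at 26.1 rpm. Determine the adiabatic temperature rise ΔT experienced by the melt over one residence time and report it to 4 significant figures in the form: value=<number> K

value=31.78 K

Convert throughput: Q = 163.2 kg/h = 163.2/3600 = 0.0453333 kg/s
t_res = M / Q_s = 12.60 ÷ 0.0453333 = 277.941 s
Convert to SI: D = 0.0559 m, h = 0.00379 m, N = 26.1/60 = 0.435 rev/s
γ̇ = π·D·N / h = π · 0.0559 · 0.435 / 0.00379 = 20.1563 s⁻¹
Adiabatic rise: ΔT = η γ̇² t_res / (ρ cp) = 636·(20.1563)²·277.941 / (894·2528) = 31.7774 K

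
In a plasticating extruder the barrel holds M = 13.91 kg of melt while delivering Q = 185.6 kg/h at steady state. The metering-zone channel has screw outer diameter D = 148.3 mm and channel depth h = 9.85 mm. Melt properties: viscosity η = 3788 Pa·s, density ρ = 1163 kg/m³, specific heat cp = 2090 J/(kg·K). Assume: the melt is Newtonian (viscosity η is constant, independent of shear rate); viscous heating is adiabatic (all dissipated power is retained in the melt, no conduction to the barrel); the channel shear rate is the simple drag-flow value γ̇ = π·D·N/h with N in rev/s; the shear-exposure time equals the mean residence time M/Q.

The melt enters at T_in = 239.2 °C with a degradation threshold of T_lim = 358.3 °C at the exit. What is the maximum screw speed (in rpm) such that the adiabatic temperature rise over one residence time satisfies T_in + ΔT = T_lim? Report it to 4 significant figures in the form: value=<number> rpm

value=21.35 rpm

Convert throughput: Q = 185.6 kg/h = 185.6/3600 = 0.0515556 kg/s
t_res = M / Q_s = 13.91 / 0.0515556 = 269.806 s
Geometry in SI: D = 148.3 mm → 0.1483 m, h = 9.85 mm → 0.00985 m
Allowable rise: ΔT_a = T_lim − T_in = 358.3 − 239.2 = 119.1 K
γ̇_max² = ΔT_a·ρ·cp/(η·t_res) = 119.1·1163·2090/(3788·269.806) = 283.254 s⁻²
γ̇_max = √283.254 = 16.8302 s⁻¹
N_max = γ̇_max·h / (π·D) = 16.8302 · 0.00985 / (π · 0.1483) = 0.355822 rev/s = 21.3493 rpm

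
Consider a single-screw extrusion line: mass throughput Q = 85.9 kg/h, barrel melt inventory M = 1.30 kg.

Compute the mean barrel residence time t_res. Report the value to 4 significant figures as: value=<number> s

value=54.48 s

Convert throughput: Q = 85.9 kg/h = 85.9/3600 = 0.0238611 kg/s
t_res = M / Q_s = 1.30 ÷ 0.0238611 = 54.482 s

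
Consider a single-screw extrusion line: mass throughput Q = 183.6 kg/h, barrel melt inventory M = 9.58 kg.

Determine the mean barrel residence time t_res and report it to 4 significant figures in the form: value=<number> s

Throughput in SI: Q_s = 183.6 kg/h ÷ 3600 s/h = 0.051 kg/s
t_res = M / Q_s = 9.58 ÷ 0.051 = 187.843 s

value=187.8 s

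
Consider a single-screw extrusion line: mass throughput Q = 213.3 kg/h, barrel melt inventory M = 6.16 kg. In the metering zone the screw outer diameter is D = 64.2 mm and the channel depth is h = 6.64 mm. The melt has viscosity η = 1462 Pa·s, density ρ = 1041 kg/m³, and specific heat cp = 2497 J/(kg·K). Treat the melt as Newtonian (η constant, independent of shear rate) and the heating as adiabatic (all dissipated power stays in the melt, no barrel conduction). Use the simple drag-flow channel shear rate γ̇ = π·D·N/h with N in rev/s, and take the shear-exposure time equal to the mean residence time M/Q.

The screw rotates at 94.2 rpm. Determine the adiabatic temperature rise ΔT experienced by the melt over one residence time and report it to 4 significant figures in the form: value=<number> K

value=133.0 K

Throughput in SI: Q_s = 213.3 kg/h ÷ 3600 s/h = 0.05925 kg/s
t_res = M / Q_s = 6.16 ÷ 0.05925 = 103.966 s
Convert to SI: D = 0.0642 m, h = 0.00664 m, N = 94.2/60 = 1.57 rev/s
Shear rate: γ̇ = πDN/h = π·0.0642·1.57/0.00664 = 47.6888 s⁻¹
ΔT = η·γ̇²·t_res/(ρ·cp) = [1462 × 47.6888² × 103.966] / [1041 × 2497] = 132.985 K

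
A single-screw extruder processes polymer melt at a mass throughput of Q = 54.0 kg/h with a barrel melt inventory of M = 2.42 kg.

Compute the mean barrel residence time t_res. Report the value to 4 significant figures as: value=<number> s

Convert throughput: Q = 54.0 kg/h = 54.0/3600 = 0.015 kg/s
Mean residence time: t_res = M/Q_s = 2.42 kg / 0.015 kg/s = 161.333 s

value=161.3 s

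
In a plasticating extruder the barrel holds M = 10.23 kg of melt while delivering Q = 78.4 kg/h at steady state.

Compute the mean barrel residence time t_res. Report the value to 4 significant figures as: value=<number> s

value=469.7 s

Convert throughput: Q = 78.4 kg/h = 78.4/3600 = 0.0217778 kg/s
t_res = M / Q_s = 10.23 ÷ 0.0217778 = 469.745 s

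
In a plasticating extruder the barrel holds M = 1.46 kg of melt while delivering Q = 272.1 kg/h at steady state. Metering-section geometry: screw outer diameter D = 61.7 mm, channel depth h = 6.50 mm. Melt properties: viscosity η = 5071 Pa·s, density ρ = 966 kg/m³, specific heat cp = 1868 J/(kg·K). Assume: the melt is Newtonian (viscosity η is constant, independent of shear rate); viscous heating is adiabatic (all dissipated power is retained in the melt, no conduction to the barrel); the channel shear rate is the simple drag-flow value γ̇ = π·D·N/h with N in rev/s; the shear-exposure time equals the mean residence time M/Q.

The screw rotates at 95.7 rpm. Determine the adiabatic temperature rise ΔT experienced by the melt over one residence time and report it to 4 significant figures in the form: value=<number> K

Convert throughput: Q = 272.1 kg/h = 272.1/3600 = 0.0755833 kg/s
t_res = M / Q_s = 1.46 / 0.0755833 = 19.3164 s
Convert to SI: D = 0.0617 m, h = 0.0065 m, N = 95.7/60 = 1.595 rev/s
Shear rate: γ̇ = πDN/h = π·0.0617·1.595/0.0065 = 47.5644 s⁻¹
ΔT = η·γ̇²·t_res/(ρ·cp) = [5071 × 47.5644² × 19.3164] / [966 × 1868] = 122.809 K

value=122.8 K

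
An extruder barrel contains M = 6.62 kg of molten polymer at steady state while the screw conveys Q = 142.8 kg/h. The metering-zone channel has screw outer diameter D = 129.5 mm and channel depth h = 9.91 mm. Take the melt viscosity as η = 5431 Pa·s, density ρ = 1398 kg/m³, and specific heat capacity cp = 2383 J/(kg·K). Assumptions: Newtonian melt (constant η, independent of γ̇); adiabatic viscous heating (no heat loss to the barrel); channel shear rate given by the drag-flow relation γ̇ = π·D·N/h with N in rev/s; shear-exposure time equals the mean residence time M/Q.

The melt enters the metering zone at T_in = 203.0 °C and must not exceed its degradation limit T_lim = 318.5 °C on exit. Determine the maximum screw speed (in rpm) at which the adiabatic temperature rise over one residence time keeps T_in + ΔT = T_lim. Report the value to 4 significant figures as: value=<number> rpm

Throughput in SI: Q_s = 142.8 kg/h ÷ 3600 s/h = 0.0396667 kg/s
t_res = M / Q_s = 6.62 ÷ 0.0396667 = 166.891 s
Convert to metres: D = 0.1295 m, h = 0.00991 m
ΔT_a = T_lim − T_in = 318.5 °C − 203.0 °C = 115.5 K
γ̇_max² = ΔT_a·ρ·cp/(η·t_res) = 115.5·1398·2383/(5431·166.891) = 424.523 s⁻²
γ̇_max = sqrt(424.523) = 20.604 s⁻¹
N_max = γ̇_max h / (πD) = 20.604·0.00991/(π·0.1295) = 0.501885 rev/s → ×60 = 30.1131 rpm

value=30.11 rpm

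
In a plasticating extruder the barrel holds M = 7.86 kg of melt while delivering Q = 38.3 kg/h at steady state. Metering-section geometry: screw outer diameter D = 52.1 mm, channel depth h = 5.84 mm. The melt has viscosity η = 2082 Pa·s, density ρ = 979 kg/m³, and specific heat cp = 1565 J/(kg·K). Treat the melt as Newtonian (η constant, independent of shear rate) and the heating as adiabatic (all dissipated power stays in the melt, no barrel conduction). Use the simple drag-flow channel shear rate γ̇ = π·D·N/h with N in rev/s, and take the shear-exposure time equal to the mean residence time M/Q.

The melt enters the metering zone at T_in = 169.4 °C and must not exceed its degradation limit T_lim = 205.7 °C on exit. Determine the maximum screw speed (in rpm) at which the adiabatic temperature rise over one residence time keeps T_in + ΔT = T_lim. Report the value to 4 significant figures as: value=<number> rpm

value=12.87 rpm

Q_s = Q / 3600 = 38.3 / 3600 = 0.0106389 kg/s
t_res = M / Q_s = 7.86 ÷ 0.0106389 = 738.799 s
D = 52.1 mm = 0.0521 m;  h = 5.84 mm = 0.00584 m
Allowable rise: ΔT_a = T_lim − T_in = 205.7 − 169.4 = 36.3 K
γ̇_max² = ΔT_a·ρ·cp/(η·t_res) = 36.3·979·1565/(2082·738.799) = 36.1574 s⁻²
γ̇_max = sqrt(36.1574) = 6.0131 s⁻¹
N_max = γ̇_max·h / (π·D) = 6.0131 · 0.00584 / (π · 0.0521) = 0.214548 rev/s = 12.8729 rpm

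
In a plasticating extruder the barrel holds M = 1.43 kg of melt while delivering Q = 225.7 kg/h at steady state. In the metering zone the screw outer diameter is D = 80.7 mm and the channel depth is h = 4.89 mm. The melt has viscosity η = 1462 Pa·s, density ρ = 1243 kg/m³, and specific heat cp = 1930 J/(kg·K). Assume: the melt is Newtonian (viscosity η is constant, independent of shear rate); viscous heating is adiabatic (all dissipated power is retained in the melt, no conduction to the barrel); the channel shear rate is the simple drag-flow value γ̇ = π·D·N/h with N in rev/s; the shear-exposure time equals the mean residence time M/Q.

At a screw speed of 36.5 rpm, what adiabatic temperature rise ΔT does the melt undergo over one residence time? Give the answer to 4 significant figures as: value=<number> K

value=13.83 K

Convert throughput: Q = 225.7 kg/h = 225.7/3600 = 0.0626944 kg/s
t_res = M / Q_s = 1.43 ÷ 0.0626944 = 22.809 s
Geometry in metres: D = 80.7 mm → 0.0807 m, h = 4.89 mm → 0.00489 m; screw speed N = 36.5 rpm = 0.608333 rev/s
γ̇ = π D N / h = (π)(0.0807)(0.608333) / 0.00489 = 31.5396 s⁻¹
ΔT = η·γ̇²·t_res/(ρ·cp) = [1462 × 31.5396² × 22.809] / [1243 × 1930] = 13.8273 K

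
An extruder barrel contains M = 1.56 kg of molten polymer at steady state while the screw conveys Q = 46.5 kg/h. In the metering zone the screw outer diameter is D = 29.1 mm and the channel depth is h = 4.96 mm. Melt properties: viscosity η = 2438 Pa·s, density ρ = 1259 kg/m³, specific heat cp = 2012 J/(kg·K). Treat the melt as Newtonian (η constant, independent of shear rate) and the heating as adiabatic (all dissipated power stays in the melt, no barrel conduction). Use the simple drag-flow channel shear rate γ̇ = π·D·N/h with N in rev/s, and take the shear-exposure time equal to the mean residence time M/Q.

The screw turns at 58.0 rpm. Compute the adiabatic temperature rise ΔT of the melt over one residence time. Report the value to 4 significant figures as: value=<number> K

value=36.90 K

Q_s = Q / 3600 = 46.5 / 3600 = 0.0129167 kg/s
t_res = M / Q_s = 1.56 ÷ 0.0129167 = 120.774 s
Convert to SI: D = 0.0291 m, h = 0.00496 m, N = 58.0/60 = 0.966667 rev/s
γ̇ = π D N / h = (π)(0.0291)(0.966667) / 0.00496 = 17.8171 s⁻¹
ΔT = η·γ̇²·t_res/(ρ·cp) = [2438 × 17.8171² × 120.774] / [1259 × 2012] = 36.9003 K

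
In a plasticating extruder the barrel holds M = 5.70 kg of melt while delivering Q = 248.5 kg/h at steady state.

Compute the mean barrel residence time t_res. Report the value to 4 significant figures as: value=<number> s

value=82.58 s

Throughput in SI: Q_s = 248.5 kg/h ÷ 3600 s/h = 0.0690278 kg/s
t_res = M / Q_s = 5.70 / 0.0690278 = 82.5755 s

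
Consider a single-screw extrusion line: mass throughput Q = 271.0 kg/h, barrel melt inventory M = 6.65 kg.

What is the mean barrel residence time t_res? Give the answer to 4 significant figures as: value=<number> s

Q_s = Q / 3600 = 271.0 / 3600 = 0.0752778 kg/s
t_res = M / Q_s = 6.65 ÷ 0.0752778 = 88.3395 s

value=88.34 s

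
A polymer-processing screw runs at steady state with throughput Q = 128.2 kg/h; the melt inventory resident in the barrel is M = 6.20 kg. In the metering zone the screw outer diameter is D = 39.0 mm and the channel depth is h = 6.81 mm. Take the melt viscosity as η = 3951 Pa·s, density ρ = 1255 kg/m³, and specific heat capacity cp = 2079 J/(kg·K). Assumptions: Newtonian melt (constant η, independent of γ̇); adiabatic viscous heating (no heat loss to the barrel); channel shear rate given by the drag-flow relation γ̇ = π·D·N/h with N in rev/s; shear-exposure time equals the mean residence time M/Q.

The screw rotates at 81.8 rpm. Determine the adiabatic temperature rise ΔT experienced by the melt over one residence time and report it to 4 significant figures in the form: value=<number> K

Convert throughput: Q = 128.2 kg/h = 128.2/3600 = 0.0356111 kg/s
Mean residence time: t_res = M/Q_s = 6.20 kg / 0.0356111 kg/s = 174.103 s
Convert to SI: D = 0.039 m, h = 0.00681 m, N = 81.8/60 = 1.36333 rev/s
γ̇ = π·D·N / h = π · 0.039 · 1.36333 / 0.00681 = 24.5284 s⁻¹
ΔT = η·γ̇²·t_res/(ρ·cp) = [3951 × 24.5284² × 174.103] / [1255 × 2079] = 158.618 K

value=158.6 K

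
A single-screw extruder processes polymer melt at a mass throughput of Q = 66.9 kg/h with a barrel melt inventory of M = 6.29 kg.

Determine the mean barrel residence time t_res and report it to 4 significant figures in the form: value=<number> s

Throughput in SI: Q_s = 66.9 kg/h ÷ 3600 s/h = 0.0185833 kg/s
Mean residence time: t_res = M/Q_s = 6.29 kg / 0.0185833 kg/s = 338.475 s

value=338.5 s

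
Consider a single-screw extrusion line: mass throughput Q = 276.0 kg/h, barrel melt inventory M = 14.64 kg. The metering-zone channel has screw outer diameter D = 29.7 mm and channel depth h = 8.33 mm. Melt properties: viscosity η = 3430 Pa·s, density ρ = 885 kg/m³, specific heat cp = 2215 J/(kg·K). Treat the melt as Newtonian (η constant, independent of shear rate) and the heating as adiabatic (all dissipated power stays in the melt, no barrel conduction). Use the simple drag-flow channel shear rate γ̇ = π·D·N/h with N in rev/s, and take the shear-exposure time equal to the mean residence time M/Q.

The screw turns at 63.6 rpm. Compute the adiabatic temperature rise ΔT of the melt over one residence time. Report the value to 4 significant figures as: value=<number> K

value=47.10 K

Q_s = Q / 3600 = 276.0 / 3600 = 0.0766667 kg/s
Mean residence time: t_res = M/Q_s = 14.64 kg / 0.0766667 kg/s = 190.957 s
Geometry in metres: D = 29.7 mm → 0.0297 m, h = 8.33 mm → 0.00833 m; screw speed N = 63.6 rpm = 1.06 rev/s
γ̇ = π D N / h = (π)(0.0297)(1.06) / 0.00833 = 11.8732 s⁻¹
Adiabatic rise: ΔT = η γ̇² t_res / (ρ cp) = 3430·(11.8732)²·190.957 / (885·2215) = 47.1027 K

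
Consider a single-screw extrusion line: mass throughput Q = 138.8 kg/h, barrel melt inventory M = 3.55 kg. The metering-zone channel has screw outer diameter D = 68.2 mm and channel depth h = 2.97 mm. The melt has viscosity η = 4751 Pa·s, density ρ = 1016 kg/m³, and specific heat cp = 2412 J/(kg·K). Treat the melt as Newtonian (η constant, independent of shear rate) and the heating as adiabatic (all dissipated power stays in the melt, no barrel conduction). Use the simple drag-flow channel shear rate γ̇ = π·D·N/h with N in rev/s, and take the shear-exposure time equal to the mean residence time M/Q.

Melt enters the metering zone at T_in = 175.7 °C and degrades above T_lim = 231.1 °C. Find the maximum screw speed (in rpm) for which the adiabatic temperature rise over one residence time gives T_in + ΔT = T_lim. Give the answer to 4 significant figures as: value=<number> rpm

Convert throughput: Q = 138.8 kg/h = 138.8/3600 = 0.0385556 kg/s
Mean residence time: t_res = M/Q_s = 3.55 kg / 0.0385556 kg/s = 92.0749 s
Geometry in SI: D = 68.2 mm → 0.0682 m, h = 2.97 mm → 0.00297 m
ΔT_a = T_lim − T_in = 231.1 °C − 175.7 °C = 55.4 K
Invert ΔT = ηγ̇²t_res/(ρcp) for γ̇: γ̇_max² = ΔT_a ρ cp / (η t_res) = 55.4·1016·2412 / (4751·92.0749) = 310.352 s⁻²
γ̇_max = sqrt(310.352) = 17.6168 s⁻¹
N_max = γ̇_max h / (πD) = 17.6168·0.00297/(π·0.0682) = 0.244202 rev/s → ×60 = 14.6521 rpm

value=14.65 rpm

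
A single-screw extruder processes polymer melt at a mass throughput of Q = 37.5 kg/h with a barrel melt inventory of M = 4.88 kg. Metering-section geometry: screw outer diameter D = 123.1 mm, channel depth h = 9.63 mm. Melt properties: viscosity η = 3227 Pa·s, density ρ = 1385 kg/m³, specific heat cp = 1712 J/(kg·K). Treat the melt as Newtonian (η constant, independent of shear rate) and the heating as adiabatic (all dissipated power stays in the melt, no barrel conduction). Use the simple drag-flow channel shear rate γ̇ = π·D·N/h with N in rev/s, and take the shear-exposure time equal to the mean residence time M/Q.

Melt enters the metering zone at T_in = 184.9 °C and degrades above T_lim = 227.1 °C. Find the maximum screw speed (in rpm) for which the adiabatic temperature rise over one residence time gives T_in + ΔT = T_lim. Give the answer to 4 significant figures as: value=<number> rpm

value=12.16 rpm

Q_s = Q / 3600 = 37.5 / 3600 = 0.0104167 kg/s
t_res = M / Q_s = 4.88 ÷ 0.0104167 = 468.48 s
D = 123.1 mm = 0.1231 m;  h = 9.63 mm = 0.00963 m
Allowable rise: ΔT_a = T_lim − T_in = 227.1 − 184.9 = 42.2 K
γ̇_max² = ΔT_a·ρ·cp / (η·t_res) = [42.2 × 1385 × 1712] / [3227 × 468.48] = 66.1875 s⁻²
Take the square root: γ̇_max = √(66.1875) = 8.13557 s⁻¹
N_max = γ̇_max·h / (π·D) = 8.13557 · 0.00963 / (π · 0.1231) = 0.202585 rev/s = 12.1551 rpm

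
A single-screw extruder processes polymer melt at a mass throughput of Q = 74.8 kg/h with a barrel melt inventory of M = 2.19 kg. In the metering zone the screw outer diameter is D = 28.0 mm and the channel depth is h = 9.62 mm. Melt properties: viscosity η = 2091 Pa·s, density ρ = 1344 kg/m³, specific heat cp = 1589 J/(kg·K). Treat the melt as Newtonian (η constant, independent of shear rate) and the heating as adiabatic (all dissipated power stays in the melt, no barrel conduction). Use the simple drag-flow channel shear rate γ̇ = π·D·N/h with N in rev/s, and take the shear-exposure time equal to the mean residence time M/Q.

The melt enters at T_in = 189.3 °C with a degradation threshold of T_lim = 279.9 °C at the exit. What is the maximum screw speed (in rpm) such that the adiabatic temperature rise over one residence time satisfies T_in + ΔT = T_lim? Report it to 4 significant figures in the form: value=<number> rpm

Q_s = Q / 3600 = 74.8 / 3600 = 0.0207778 kg/s
t_res = M / Q_s = 2.19 / 0.0207778 = 105.401 s
Geometry in SI: D = 28.0 mm → 0.028 m, h = 9.62 mm → 0.00962 m
ΔT_a = T_lim − T_in = 279.9 − 189.3 = 90.6 K
Invert ΔT = ηγ̇²t_res/(ρcp) for γ̇: γ̇_max² = ΔT_a ρ cp / (η t_res) = 90.6·1344·1589 / (2091·105.401) = 877.915 s⁻²
γ̇_max = sqrt(877.915) = 29.6296 s⁻¹
Solve γ̇ = πDN/h for N: N_max = γ̇_max·h/(π·D) = 29.6296 × 0.00962 / (π × 0.028) = 3.24036 rev/s = 194.422 rpm

value=194.4 rpm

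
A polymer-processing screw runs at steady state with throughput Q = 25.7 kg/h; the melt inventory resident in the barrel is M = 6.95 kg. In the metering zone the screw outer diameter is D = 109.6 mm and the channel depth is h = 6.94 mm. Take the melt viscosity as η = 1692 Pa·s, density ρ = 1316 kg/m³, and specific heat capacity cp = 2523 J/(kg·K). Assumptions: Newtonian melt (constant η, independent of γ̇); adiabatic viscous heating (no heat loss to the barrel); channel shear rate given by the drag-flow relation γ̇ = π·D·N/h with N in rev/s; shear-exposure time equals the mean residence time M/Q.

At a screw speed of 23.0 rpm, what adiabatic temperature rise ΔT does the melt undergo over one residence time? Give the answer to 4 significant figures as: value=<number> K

value=179.4 K

Throughput in SI: Q_s = 25.7 kg/h ÷ 3600 s/h = 0.00713889 kg/s
Mean residence time: t_res = M/Q_s = 6.95 kg / 0.00713889 kg/s = 973.541 s
Geometry in metres: D = 109.6 mm → 0.1096 m, h = 6.94 mm → 0.00694 m; screw speed N = 23.0 rpm = 0.383333 rev/s
γ̇ = π D N / h = (π)(0.1096)(0.383333) / 0.00694 = 19.0186 s⁻¹
ΔT = η·γ̇²·t_res / (ρ·cp) = 1692 · (19.0186)² · 973.541 / (1316 · 2523) = 179.447 K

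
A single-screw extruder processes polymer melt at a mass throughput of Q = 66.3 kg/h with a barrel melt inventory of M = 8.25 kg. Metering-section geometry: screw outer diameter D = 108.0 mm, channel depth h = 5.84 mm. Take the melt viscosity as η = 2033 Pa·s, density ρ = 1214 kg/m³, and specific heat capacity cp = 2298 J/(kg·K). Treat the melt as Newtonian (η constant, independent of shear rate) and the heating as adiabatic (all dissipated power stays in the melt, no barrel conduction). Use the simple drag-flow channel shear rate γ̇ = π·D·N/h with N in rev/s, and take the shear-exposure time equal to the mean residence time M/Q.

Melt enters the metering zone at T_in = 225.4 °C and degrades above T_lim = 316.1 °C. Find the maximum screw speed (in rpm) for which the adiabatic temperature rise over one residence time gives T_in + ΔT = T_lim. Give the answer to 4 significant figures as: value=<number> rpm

Convert throughput: Q = 66.3 kg/h = 66.3/3600 = 0.0184167 kg/s
t_res = M / Q_s = 8.25 / 0.0184167 = 447.964 s
Convert to metres: D = 0.108 m, h = 0.00584 m
ΔT_a = T_lim − T_in = 316.1 °C − 225.4 °C = 90.7 K
γ̇_max² = ΔT_a·ρ·cp / (η·t_res) = [90.7 × 1214 × 2298] / [2033 × 447.964] = 277.841 s⁻²
Take the square root: γ̇_max = √(277.841) = 16.6686 s⁻¹
Solve γ̇ = πDN/h for N: N_max = γ̇_max·h/(π·D) = 16.6686 × 0.00584 / (π × 0.108) = 0.286904 rev/s = 17.2143 rpm

value=17.21 rpm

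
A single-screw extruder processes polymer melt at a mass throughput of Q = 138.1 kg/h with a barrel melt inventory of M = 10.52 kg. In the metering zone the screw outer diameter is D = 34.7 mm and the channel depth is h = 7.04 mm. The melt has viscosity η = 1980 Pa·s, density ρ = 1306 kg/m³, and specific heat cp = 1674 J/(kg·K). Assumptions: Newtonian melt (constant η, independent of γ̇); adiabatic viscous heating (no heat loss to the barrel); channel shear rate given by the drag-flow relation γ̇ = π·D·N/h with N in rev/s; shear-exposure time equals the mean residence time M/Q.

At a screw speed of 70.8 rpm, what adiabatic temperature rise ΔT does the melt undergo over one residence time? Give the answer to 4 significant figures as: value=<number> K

Throughput in SI: Q_s = 138.1 kg/h ÷ 3600 s/h = 0.0383611 kg/s
t_res = M / Q_s = 10.52 ÷ 0.0383611 = 274.236 s
Convert to SI: D = 0.0347 m, h = 0.00704 m, N = 70.8/60 = 1.18 rev/s
γ̇ = π D N / h = (π)(0.0347)(1.18) / 0.00704 = 18.2721 s⁻¹
ΔT = η·γ̇²·t_res / (ρ·cp) = 1980 · (18.2721)² · 274.236 / (1306 · 1674) = 82.9218 K

value=82.92 K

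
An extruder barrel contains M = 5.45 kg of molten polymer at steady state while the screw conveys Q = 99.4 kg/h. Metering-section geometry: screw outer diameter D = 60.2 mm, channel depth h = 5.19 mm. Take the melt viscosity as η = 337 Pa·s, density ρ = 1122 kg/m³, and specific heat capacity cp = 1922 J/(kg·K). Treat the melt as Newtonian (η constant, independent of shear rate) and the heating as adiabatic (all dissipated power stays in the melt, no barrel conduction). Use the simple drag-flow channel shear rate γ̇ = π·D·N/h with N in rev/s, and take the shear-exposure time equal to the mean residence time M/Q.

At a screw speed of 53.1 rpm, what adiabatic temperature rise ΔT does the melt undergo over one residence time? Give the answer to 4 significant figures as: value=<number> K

value=32.08 K

Q_s = Q / 3600 = 99.4 / 3600 = 0.0276111 kg/s
t_res = M / Q_s = 5.45 / 0.0276111 = 197.384 s
Convert to SI: D = 0.0602 m, h = 0.00519 m, N = 53.1/60 = 0.885 rev/s
γ̇ = π D N / h = (π)(0.0602)(0.885) / 0.00519 = 32.2494 s⁻¹
Adiabatic rise: ΔT = η γ̇² t_res / (ρ cp) = 337·(32.2494)²·197.384 / (1122·1922) = 32.0805 K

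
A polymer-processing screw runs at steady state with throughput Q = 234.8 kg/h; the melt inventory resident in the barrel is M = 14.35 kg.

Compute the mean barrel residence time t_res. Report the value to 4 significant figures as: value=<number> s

Throughput in SI: Q_s = 234.8 kg/h ÷ 3600 s/h = 0.0652222 kg/s
Mean residence time: t_res = M/Q_s = 14.35 kg / 0.0652222 kg/s = 220.017 s

value=220.0 s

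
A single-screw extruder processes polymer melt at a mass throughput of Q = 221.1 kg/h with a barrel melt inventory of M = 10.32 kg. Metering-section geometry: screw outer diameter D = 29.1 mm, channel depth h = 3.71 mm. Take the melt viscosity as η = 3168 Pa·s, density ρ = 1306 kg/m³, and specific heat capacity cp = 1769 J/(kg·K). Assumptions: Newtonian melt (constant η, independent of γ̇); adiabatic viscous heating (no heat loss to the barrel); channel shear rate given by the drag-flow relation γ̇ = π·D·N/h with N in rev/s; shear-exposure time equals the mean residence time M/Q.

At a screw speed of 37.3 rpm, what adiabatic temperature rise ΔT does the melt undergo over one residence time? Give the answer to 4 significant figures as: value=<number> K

Q_s = Q / 3600 = 221.1 / 3600 = 0.0614167 kg/s
t_res = M / Q_s = 10.32 ÷ 0.0614167 = 168.033 s
D = 29.1 mm = 0.0291 m;  h = 3.71 mm = 0.00371 m;  N = 37.3 rpm / 60 = 0.621667 rev/s
γ̇ = π·D·N / h = π · 0.0291 · 0.621667 / 0.00371 = 15.3189 s⁻¹
Adiabatic rise: ΔT = η γ̇² t_res / (ρ cp) = 3168·(15.3189)²·168.033 / (1306·1769) = 54.0705 K

value=54.07 K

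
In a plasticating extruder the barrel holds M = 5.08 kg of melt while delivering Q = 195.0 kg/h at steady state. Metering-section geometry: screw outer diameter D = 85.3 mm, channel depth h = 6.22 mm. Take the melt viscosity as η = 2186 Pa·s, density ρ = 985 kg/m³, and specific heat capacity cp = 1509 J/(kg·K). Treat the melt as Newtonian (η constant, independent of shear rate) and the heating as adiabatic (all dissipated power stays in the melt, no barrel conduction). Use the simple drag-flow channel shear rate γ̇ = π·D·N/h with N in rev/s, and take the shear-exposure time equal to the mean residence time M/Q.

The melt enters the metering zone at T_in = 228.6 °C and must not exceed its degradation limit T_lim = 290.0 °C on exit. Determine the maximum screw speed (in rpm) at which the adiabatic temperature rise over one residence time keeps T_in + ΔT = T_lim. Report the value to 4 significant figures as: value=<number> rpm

value=29.38 rpm

Q_s = Q / 3600 = 195.0 / 3600 = 0.0541667 kg/s
t_res = M / Q_s = 5.08 / 0.0541667 = 93.7846 s
D = 85.3 mm = 0.0853 m;  h = 6.22 mm = 0.00622 m
Allowable rise: ΔT_a = T_lim − T_in = 290.0 − 228.6 = 61.4 K
γ̇_max² = ΔT_a·ρ·cp / (η·t_res) = [61.4 × 985 × 1509] / [2186 × 93.7846] = 445.156 s⁻²
γ̇_max = sqrt(445.156) = 21.0987 s⁻¹
N_max = γ̇_max·h / (π·D) = 21.0987 · 0.00622 / (π · 0.0853) = 0.48972 rev/s = 29.3832 rpm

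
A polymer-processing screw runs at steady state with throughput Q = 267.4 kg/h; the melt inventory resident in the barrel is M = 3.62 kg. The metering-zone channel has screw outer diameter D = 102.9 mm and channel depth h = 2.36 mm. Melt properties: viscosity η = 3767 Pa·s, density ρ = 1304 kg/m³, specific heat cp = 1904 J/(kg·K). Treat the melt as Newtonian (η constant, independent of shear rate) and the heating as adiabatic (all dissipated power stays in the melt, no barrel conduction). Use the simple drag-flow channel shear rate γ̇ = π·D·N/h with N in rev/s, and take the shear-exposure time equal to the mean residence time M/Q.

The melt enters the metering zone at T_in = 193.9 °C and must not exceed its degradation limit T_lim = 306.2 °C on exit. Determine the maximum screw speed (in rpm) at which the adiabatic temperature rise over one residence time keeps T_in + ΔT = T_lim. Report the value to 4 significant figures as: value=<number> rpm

value=17.07 rpm

Throughput in SI: Q_s = 267.4 kg/h ÷ 3600 s/h = 0.0742778 kg/s
Mean residence time: t_res = M/Q_s = 3.62 kg / 0.0742778 kg/s = 48.736 s
Geometry in SI: D = 102.9 mm → 0.1029 m, h = 2.36 mm → 0.00236 m
Allowable rise: ΔT_a = T_lim − T_in = 306.2 − 193.9 = 112.3 K
γ̇_max² = ΔT_a·ρ·cp/(η·t_res) = 112.3·1304·1904/(3767·48.736) = 1518.72 s⁻²
γ̇_max = √1518.72 = 38.9708 s⁻¹
Solve γ̇ = πDN/h for N: N_max = γ̇_max·h/(π·D) = 38.9708 × 0.00236 / (π × 0.1029) = 0.284503 rev/s = 17.0702 rpm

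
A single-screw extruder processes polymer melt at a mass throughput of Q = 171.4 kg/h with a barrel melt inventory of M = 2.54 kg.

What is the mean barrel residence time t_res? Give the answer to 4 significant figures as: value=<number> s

value=53.35 s

Convert throughput: Q = 171.4 kg/h = 171.4/3600 = 0.0476111 kg/s
t_res = M / Q_s = 2.54 ÷ 0.0476111 = 53.3489 s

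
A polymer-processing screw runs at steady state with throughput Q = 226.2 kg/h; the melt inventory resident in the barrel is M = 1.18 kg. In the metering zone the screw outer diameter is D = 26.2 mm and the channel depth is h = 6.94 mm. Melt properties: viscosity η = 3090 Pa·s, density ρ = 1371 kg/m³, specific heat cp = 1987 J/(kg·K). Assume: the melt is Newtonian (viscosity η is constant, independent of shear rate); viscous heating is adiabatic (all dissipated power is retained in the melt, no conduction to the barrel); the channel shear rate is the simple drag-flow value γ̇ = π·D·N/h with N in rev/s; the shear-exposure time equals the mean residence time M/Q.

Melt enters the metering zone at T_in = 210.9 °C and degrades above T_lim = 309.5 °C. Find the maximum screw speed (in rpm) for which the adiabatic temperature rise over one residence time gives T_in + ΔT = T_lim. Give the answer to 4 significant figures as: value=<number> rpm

value=344.2 rpm

Convert throughput: Q = 226.2 kg/h = 226.2/3600 = 0.0628333 kg/s
t_res = M / Q_s = 1.18 ÷ 0.0628333 = 18.7798 s
Geometry in SI: D = 26.2 mm → 0.0262 m, h = 6.94 mm → 0.00694 m
Allowable rise: ΔT_a = T_lim − T_in = 309.5 − 210.9 = 98.6 K
γ̇_max² = ΔT_a·ρ·cp/(η·t_res) = 98.6·1371·1987/(3090·18.7798) = 4628.73 s⁻²
γ̇_max = sqrt(4628.73) = 68.0348 s⁻¹
N_max = γ̇_max h / (πD) = 68.0348·0.00694/(π·0.0262) = 5.7364 rev/s → ×60 = 344.184 rpm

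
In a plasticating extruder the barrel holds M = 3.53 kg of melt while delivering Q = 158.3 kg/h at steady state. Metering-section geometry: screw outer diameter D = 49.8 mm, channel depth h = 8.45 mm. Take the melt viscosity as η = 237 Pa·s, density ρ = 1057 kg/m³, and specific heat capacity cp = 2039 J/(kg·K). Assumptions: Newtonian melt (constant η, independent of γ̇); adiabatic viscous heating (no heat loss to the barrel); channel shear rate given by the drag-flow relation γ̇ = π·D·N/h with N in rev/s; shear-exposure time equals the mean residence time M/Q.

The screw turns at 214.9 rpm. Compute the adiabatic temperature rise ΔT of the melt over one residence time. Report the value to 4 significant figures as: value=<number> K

value=38.82 K

Throughput in SI: Q_s = 158.3 kg/h ÷ 3600 s/h = 0.0439722 kg/s
t_res = M / Q_s = 3.53 ÷ 0.0439722 = 80.278 s
Geometry in metres: D = 49.8 mm → 0.0498 m, h = 8.45 mm → 0.00845 m; screw speed N = 214.9 rpm = 3.58167 rev/s
γ̇ = π D N / h = (π)(0.0498)(3.58167) / 0.00845 = 66.3144 s⁻¹
ΔT = η·γ̇²·t_res / (ρ·cp) = 237 · (66.3144)² · 80.278 / (1057 · 2039) = 38.8211 K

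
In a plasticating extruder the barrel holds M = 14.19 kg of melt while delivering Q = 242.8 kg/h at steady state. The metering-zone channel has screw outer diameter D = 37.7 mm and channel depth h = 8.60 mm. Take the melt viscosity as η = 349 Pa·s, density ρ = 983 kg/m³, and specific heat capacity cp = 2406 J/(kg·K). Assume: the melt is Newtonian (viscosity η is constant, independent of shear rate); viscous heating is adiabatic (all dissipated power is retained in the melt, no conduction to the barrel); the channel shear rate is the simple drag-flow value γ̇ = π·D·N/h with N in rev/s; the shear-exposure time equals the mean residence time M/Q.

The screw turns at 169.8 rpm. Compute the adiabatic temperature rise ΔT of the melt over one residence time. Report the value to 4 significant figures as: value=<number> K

value=47.16 K

Throughput in SI: Q_s = 242.8 kg/h ÷ 3600 s/h = 0.0674444 kg/s
t_res = M / Q_s = 14.19 / 0.0674444 = 210.395 s
Convert to SI: D = 0.0377 m, h = 0.0086 m, N = 169.8/60 = 2.83 rev/s
γ̇ = π·D·N / h = π · 0.0377 · 2.83 / 0.0086 = 38.9744 s⁻¹
ΔT = η·γ̇²·t_res / (ρ·cp) = 349 · (38.9744)² · 210.395 / (983 · 2406) = 47.1597 K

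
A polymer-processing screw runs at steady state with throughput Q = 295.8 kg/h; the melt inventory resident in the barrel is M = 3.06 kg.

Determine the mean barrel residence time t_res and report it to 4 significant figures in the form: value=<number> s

Convert throughput: Q = 295.8 kg/h = 295.8/3600 = 0.0821667 kg/s
t_res = M / Q_s = 3.06 ÷ 0.0821667 = 37.2414 s

value=37.24 s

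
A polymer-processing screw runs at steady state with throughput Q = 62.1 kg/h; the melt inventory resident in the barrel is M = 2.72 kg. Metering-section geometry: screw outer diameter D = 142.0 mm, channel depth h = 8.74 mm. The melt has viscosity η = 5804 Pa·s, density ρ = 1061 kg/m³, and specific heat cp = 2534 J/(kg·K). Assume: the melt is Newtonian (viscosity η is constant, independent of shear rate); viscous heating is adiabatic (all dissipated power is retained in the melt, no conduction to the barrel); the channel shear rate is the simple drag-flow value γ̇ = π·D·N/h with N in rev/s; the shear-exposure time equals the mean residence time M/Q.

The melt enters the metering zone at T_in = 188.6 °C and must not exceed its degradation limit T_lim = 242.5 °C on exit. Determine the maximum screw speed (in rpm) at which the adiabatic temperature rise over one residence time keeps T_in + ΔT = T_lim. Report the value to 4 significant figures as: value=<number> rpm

Q_s = Q / 3600 = 62.1 / 3600 = 0.01725 kg/s
Mean residence time: t_res = M/Q_s = 2.72 kg / 0.01725 kg/s = 157.681 s
Geometry in SI: D = 142.0 mm → 0.142 m, h = 8.74 mm → 0.00874 m
Allowable rise: ΔT_a = T_lim − T_in = 242.5 − 188.6 = 53.9 K
γ̇_max² = ΔT_a·ρ·cp / (η·t_res) = [53.9 × 1061 × 2534] / [5804 × 157.681] = 158.345 s⁻²
γ̇_max = sqrt(158.345) = 12.5835 s⁻¹
N_max = γ̇_max·h / (π·D) = 12.5835 · 0.00874 / (π · 0.142) = 0.246533 rev/s = 14.792 rpm

value=14.79 rpm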